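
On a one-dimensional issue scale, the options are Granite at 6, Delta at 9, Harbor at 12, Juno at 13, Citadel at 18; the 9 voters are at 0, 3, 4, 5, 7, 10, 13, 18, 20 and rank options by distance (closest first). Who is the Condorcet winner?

With single-peaked preferences on a line, the Condorcet winner is the candidate closest to the median voter.
The median voter (position 7) is closest to Granite at 6.
Check: Granite vs Harbor — voters closer to Granite: 5 of 9.

Granite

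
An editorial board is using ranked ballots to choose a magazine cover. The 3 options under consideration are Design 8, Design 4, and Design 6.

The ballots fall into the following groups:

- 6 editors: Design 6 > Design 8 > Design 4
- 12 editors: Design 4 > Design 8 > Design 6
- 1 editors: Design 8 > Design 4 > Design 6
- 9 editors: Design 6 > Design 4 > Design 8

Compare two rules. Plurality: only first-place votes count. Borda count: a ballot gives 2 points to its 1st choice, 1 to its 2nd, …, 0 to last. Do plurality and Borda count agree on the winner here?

No

Plurality first-place counts: Design 8 1, Design 4 12, Design 6 15 → Design 6.
Borda totals: Design 8 20, Design 4 34, Design 6 30 → Design 4.
The two rules disagree: plurality picks Design 6, Borda picks Design 4.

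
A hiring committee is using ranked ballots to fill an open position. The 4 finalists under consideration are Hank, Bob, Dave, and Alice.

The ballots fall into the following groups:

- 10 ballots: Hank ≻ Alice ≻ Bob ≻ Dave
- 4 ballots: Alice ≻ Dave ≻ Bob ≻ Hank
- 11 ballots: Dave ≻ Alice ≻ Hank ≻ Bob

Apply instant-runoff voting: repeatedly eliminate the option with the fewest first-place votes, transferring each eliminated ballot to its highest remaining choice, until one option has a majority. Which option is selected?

Round 1: Dave 11, Hank 10, Alice 4, Bob 0. Bob has the fewest and is eliminated.
Round 2: Dave 11, Hank 10, Alice 4. Alice has the fewest and is eliminated.
Round 3: Dave 15, Hank 10. Dave has a majority.

Dave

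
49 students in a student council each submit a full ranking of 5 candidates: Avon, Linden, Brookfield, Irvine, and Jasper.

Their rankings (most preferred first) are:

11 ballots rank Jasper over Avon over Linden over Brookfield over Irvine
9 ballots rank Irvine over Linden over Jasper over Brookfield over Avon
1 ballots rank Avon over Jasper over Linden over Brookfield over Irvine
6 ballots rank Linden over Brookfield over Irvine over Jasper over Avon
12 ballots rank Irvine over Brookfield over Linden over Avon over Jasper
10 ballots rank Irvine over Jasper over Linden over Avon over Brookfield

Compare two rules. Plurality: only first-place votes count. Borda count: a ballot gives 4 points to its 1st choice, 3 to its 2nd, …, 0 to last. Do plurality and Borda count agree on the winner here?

Plurality first-place counts: Avon 1, Linden 6, Brookfield 0, Irvine 31, Jasper 11 → Irvine.
Borda totals: Avon 59, Linden 119, Brookfield 75, Irvine 136, Jasper 101 → Irvine.
The two rules agree on Irvine.

Yes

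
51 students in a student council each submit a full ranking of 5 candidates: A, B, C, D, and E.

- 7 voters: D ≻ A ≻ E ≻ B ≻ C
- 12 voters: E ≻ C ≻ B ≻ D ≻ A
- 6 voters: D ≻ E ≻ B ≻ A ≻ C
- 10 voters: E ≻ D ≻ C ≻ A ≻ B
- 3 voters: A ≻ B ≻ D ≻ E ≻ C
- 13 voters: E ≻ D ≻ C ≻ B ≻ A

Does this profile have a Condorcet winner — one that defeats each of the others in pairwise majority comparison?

Head-to-head results (51 voters total):
A vs B: B wins 31–20.
A vs C: C wins 35–16.
A vs D: D wins 48–3.
A vs E: E wins 41–10.
B vs C: C wins 35–16.
B vs D: D wins 36–15.
B vs E: E wins 48–3.
C vs D: D wins 39–12.
C vs E: E wins 51–0.
D vs E: E wins 35–16.
E beats each rival — A (41–10), B (48–3), C (51–0), D (35–16) — so E is the Condorcet winner.

Yes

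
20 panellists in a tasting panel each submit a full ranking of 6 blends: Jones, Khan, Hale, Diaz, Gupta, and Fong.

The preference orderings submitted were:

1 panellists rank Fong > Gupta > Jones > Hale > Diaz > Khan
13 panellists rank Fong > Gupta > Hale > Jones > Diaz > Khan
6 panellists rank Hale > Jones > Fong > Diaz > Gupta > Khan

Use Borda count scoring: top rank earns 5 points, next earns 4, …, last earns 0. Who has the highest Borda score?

Fong

Borda scores:
  Jones: 3 + 13·2 + 6·4 = 53
  Khan: 0 + 13·0 + 6·0 = 0
  Hale: 2 + 13·3 + 6·5 = 71
  Diaz: 1 + 13·1 + 6·2 = 26
  Gupta: 4 + 13·4 + 6·1 = 62
  Fong: 5 + 13·5 + 6·3 = 88
Fong has the highest total.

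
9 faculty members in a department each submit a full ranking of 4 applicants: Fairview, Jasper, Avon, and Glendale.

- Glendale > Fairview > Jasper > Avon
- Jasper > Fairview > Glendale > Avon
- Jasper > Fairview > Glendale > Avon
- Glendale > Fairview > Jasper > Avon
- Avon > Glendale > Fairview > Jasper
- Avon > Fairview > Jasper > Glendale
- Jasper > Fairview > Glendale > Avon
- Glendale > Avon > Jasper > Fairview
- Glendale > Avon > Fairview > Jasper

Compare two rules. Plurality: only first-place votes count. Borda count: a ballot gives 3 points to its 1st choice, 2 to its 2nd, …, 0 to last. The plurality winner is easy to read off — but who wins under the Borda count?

Plurality first-place counts: Fairview 0, Jasper 3, Avon 2, Glendale 4 → Glendale.
Borda totals: Fairview 14, Jasper 13, Avon 10, Glendale 17 → Glendale.

Glendale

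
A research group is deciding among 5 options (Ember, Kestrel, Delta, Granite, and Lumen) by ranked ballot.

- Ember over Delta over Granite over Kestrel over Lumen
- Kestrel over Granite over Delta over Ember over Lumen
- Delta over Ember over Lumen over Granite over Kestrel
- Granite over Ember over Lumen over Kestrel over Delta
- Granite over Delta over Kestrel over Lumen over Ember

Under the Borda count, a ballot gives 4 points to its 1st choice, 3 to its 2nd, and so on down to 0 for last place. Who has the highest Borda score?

Borda scores:
  Ember: 4 + 1 + 3 + 3 + 0 = 11
  Kestrel: 1 + 4 + 0 + 1 + 2 = 8
  Delta: 3 + 2 + 4 + 0 + 3 = 12
  Granite: 2 + 3 + 1 + 4 + 4 = 14
  Lumen: 0 + 0 + 2 + 2 + 1 = 5
Granite has the highest total.

Granite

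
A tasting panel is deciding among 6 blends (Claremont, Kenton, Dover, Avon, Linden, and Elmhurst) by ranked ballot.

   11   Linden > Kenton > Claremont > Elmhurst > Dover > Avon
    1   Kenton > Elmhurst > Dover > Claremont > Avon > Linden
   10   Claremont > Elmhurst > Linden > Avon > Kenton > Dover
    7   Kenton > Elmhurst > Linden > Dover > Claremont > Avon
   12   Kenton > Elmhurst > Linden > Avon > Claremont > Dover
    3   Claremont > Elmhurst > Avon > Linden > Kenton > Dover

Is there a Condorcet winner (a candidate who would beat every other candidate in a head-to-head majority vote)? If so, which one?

Head-to-head results (44 voters total):
Claremont vs Kenton: Kenton wins 31–13.
Claremont vs Dover: Claremont wins 36–8.
Claremont vs Avon: Claremont wins 32–12.
Claremont vs Linden: Linden wins 30–14.
Claremont vs Elmhurst: Claremont wins 24–20.
Kenton vs Dover: Kenton wins 44–0.
Kenton vs Avon: Kenton wins 31–13.
Kenton vs Linden: Linden wins 24–20.
Kenton vs Elmhurst: Kenton wins 31–13.
Dover vs Avon: Avon wins 25–19.
Dover vs Linden: Linden wins 43–1.
Dover vs Elmhurst: Elmhurst wins 44–0.
Avon vs Linden: Linden wins 40–4.
Avon vs Elmhurst: Elmhurst wins 44–0.
Linden vs Elmhurst: Elmhurst wins 33–11.
No candidate beats all others: Claremont beats Elmhurst beats Linden beats Claremont, a majority cycle.

There is no Condorcet winner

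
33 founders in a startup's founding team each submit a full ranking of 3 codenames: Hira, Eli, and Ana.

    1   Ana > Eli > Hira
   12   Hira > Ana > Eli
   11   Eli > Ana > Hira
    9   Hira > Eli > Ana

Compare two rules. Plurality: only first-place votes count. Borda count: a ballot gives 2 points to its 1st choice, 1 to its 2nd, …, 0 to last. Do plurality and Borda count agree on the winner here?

Plurality first-place counts: Hira 21, Eli 11, Ana 1 → Hira.
Borda totals: Hira 42, Eli 32, Ana 25 → Hira.
The two rules agree on Hira.

Yes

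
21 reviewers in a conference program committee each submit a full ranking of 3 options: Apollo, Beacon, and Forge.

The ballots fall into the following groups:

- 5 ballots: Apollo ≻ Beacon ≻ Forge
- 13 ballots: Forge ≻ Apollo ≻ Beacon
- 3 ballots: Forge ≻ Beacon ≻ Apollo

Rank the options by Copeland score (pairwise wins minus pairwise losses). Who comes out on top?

Forge

Pairwise results:
  Apollo vs Beacon: Apollo wins 18–3.
  Apollo vs Forge: Forge wins 16–5.
  Beacon vs Forge: Forge wins 16–5.
Copeland scores (wins − losses):
  Apollo: 1 − 1 = 0
  Beacon: 0 − 2 = -2
  Forge: 2 − 0 = 2
Forge has the best Copeland score.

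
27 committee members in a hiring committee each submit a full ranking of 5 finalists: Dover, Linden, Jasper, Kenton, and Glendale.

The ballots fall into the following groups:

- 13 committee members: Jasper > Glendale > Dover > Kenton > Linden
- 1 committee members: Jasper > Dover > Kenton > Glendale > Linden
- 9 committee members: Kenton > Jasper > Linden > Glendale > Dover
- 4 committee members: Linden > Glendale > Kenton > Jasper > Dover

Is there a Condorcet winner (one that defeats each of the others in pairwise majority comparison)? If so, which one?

Jasper

Head-to-head results (27 voters total):
Dover vs Linden: Dover wins 14–13.
Dover vs Jasper: Jasper wins 27–0.
Dover vs Kenton: Dover wins 14–13.
Dover vs Glendale: Glendale wins 26–1.
Linden vs Jasper: Jasper wins 23–4.
Linden vs Kenton: Kenton wins 23–4.
Linden vs Glendale: Glendale wins 14–13.
Jasper vs Kenton: Jasper wins 14–13.
Jasper vs Glendale: Jasper wins 23–4.
Kenton vs Glendale: Glendale wins 17–10.
Jasper beats each rival — Dover (27–0), Linden (23–4), Kenton (14–13), Glendale (23–4) — so Jasper is the Condorcet winner.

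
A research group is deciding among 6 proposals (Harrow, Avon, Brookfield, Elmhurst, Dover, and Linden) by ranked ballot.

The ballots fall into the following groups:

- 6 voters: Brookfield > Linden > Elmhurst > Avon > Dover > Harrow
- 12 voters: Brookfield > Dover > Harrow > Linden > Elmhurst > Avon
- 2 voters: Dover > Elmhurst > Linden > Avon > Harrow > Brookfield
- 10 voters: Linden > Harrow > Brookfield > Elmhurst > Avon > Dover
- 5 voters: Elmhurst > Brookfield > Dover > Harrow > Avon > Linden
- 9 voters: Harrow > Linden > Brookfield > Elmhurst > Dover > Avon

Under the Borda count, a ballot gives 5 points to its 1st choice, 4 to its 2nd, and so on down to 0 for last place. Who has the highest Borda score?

Brookfield

Borda scores:
  Harrow: 6·0 + 12·3 + 2·1 + 10·4 + 5·2 + 9·5 = 133
  Avon: 6·2 + 12·0 + 2·2 + 10·1 + 5·1 + 9·0 = 31
  Brookfield: 6·5 + 12·5 + 2·0 + 10·3 + 5·4 + 9·3 = 167
  Elmhurst: 6·3 + 12·1 + 2·4 + 10·2 + 5·5 + 9·2 = 101
  Dover: 6·1 + 12·4 + 2·5 + 10·0 + 5·3 + 9·1 = 88
  Linden: 6·4 + 12·2 + 2·3 + 10·5 + 5·0 + 9·4 = 140
Brookfield has the highest total.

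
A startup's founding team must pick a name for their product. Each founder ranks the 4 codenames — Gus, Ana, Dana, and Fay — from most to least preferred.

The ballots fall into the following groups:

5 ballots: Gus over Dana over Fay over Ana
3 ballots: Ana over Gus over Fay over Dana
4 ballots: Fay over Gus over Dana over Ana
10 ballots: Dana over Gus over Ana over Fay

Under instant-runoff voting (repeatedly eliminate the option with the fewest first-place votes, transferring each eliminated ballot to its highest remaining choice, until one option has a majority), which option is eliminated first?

Ana

Round 1: Dana 10, Gus 5, Fay 4, Ana 3. Ana has the fewest and is eliminated.
Round 2: Dana 10, Gus 8, Fay 4. Fay has the fewest and is eliminated.
Round 3: Gus 12, Dana 10. Gus has a majority.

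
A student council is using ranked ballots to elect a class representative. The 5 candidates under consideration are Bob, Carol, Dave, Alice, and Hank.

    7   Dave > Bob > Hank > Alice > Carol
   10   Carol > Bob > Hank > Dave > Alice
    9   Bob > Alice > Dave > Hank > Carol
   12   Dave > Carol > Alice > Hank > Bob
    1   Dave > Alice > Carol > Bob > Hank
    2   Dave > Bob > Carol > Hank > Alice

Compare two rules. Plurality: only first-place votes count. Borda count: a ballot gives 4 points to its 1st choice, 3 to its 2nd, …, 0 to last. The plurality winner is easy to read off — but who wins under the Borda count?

Dave

Plurality first-place counts: Bob 9, Carol 10, Dave 22, Alice 0, Hank 0 → Dave.
Borda totals: Bob 94, Carol 82, Dave 116, Alice 61, Hank 57 → Dave.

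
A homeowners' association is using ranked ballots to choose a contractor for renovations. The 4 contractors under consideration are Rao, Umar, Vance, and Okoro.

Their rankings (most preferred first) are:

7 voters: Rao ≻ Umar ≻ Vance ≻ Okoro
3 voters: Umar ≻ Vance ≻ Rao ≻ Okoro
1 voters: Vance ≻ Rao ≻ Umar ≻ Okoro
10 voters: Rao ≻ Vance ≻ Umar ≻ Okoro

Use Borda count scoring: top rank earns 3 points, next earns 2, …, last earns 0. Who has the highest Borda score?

Borda scores:
  Rao: 7·3 + 3·1 + 2 + 10·3 = 56
  Umar: 7·2 + 3·3 + 1 + 10·1 = 34
  Vance: 7·1 + 3·2 + 3 + 10·2 = 36
  Okoro: 7·0 + 3·0 + 0 + 10·0 = 0
Rao has the highest total.

Rao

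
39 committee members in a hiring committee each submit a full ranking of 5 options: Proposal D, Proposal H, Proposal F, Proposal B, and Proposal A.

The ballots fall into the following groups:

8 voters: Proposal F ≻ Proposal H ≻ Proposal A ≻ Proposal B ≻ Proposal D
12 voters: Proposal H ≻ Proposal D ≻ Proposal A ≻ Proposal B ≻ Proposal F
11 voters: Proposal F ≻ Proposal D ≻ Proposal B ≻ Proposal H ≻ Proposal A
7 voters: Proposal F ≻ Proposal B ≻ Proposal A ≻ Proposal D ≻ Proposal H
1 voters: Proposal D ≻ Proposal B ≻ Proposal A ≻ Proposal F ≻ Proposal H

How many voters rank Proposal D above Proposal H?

Ballots ranking Proposal D above Proposal H: 11+7+1 = 19.
Ballots ranking Proposal H above Proposal D: 8+12 = 20.
So 19 of 39 voters prefer Proposal D to Proposal H.

19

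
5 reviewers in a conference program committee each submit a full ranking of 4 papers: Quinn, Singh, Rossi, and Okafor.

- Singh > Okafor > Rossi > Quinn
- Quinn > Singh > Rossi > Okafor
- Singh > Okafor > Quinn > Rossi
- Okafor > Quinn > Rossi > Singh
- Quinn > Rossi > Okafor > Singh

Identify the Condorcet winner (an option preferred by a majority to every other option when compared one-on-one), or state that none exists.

Head-to-head results (5 voters total):
Quinn vs Singh: Quinn wins 3–2.
Quinn vs Rossi: Quinn wins 4–1.
Quinn vs Okafor: Okafor wins 3–2.
Singh vs Rossi: Singh wins 3–2.
Singh vs Okafor: Singh wins 3–2.
Rossi vs Okafor: Okafor wins 3–2.
No candidate beats all others: Quinn beats Singh beats Okafor beats Quinn, a majority cycle.

No Condorcet winner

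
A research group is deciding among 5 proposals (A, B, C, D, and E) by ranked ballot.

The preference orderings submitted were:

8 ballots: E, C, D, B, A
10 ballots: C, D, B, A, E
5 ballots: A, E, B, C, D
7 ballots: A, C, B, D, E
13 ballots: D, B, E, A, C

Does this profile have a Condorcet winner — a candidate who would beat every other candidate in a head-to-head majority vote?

Head-to-head results (43 voters total):
A vs B: B wins 31–12.
A vs C: A wins 25–18.
A vs D: D wins 31–12.
A vs E: A wins 22–21.
B vs C: C wins 25–18.
B vs D: D wins 31–12.
B vs E: B wins 30–13.
C vs D: C wins 30–13.
C vs E: E wins 26–17.
D vs E: D wins 30–13.
No candidate beats all others: A beats C beats B beats A, a majority cycle.

No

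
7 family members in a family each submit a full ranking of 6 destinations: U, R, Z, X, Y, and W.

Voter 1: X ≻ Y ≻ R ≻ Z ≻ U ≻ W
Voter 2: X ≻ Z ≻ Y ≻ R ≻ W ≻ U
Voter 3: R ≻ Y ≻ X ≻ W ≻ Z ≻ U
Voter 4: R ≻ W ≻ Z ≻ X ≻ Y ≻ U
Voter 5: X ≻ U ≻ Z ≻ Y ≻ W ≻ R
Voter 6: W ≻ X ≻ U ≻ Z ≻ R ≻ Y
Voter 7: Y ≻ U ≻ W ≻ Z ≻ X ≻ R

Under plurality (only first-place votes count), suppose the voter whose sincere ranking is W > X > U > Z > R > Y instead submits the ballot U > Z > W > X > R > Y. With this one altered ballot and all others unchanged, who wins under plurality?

First-place totals with the altered ballot: U 1, R 2, Z 0, X 3, Y 1, W 0.
The winner is unchanged: still X.

X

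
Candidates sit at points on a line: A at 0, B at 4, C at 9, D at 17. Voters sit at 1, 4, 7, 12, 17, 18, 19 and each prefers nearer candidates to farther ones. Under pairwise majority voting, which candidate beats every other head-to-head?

With single-peaked preferences on a line, the Condorcet winner is the candidate closest to the median voter.
The median voter (position 12) is closest to C at 9.
Check: C vs A — voters closer to C: 5 of 7.

C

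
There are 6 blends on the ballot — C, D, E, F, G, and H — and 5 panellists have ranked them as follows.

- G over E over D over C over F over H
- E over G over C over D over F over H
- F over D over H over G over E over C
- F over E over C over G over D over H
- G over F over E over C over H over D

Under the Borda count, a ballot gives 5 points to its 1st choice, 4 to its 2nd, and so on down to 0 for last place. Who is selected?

Borda scores:
  C: 2 + 3 + 0 + 3 + 2 = 10
  D: 3 + 2 + 4 + 1 + 0 = 10
  E: 4 + 5 + 1 + 4 + 3 = 17
  F: 1 + 1 + 5 + 5 + 4 = 16
  G: 5 + 4 + 2 + 2 + 5 = 18
  H: 0 + 0 + 3 + 0 + 1 = 4
G has the highest total.

G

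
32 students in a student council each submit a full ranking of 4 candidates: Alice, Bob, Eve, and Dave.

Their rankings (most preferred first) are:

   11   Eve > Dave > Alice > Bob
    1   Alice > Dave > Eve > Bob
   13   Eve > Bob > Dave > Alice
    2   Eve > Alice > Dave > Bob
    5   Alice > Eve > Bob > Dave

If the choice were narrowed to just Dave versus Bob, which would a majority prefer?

Bob

Ballots ranking Dave above Bob: 11+1+2 = 14.
Ballots ranking Bob above Dave: 13+5 = 18.
Bob wins the head-to-head, 18–14.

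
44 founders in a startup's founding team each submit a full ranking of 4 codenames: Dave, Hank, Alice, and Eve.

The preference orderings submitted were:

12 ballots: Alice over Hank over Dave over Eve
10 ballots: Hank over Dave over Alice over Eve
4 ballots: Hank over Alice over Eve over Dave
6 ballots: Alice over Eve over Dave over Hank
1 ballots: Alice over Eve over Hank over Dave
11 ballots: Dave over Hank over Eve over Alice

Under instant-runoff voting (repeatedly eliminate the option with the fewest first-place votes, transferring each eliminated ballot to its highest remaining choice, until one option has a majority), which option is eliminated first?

Eve

Round 1: Alice 19, Hank 14, Dave 11, Eve 0. Eve has the fewest and is eliminated.
Round 2: Alice 19, Hank 14, Dave 11. Dave has the fewest and is eliminated.
Round 3: Hank 25, Alice 19. Hank has a majority.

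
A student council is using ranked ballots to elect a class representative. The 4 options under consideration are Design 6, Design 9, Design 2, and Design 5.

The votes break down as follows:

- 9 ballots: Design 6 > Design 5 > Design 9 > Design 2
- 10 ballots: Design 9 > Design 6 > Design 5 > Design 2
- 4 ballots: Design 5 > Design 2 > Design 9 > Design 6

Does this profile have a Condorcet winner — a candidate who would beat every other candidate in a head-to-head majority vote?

Head-to-head results (23 voters total):
Design 6 vs Design 9: Design 9 wins 14–9.
Design 6 vs Design 2: Design 6 wins 19–4.
Design 6 vs Design 5: Design 6 wins 19–4.
Design 9 vs Design 2: Design 9 wins 19–4.
Design 9 vs Design 5: Design 5 wins 13–10.
Design 2 vs Design 5: Design 5 wins 23–0.
No candidate beats all others: Design 6 beats Design 5 beats Design 9 beats Design 6, a majority cycle.

No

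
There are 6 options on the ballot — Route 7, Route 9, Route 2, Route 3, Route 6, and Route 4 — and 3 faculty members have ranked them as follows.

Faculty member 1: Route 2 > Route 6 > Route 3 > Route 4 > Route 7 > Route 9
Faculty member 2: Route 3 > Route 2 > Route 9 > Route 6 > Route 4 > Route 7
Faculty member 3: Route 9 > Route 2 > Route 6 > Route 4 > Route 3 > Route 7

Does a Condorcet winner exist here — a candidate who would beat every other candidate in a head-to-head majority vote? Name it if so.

Head-to-head results (3 voters total):
Route 7 vs Route 9: Route 9 wins 2–1.
Route 7 vs Route 2: Route 2 wins 3–0.
Route 7 vs Route 3: Route 3 wins 3–0.
Route 7 vs Route 6: Route 6 wins 3–0.
Route 7 vs Route 4: Route 4 wins 3–0.
Route 9 vs Route 2: Route 2 wins 2–1.
Route 9 vs Route 3: Route 3 wins 2–1.
Route 9 vs Route 6: Route 9 wins 2–1.
Route 9 vs Route 4: Route 9 wins 2–1.
Route 2 vs Route 3: Route 2 wins 2–1.
Route 2 vs Route 6: Route 2 wins 3–0.
Route 2 vs Route 4: Route 2 wins 3–0.
Route 3 vs Route 6: Route 6 wins 2–1.
Route 3 vs Route 4: Route 3 wins 2–1.
Route 6 vs Route 4: Route 6 wins 3–0.
Route 2 beats each rival — Route 7 (3–0), Route 9 (2–1), Route 3 (2–1), Route 6 (3–0), Route 4 (3–0) — so Route 2 is the Condorcet winner.

Route 2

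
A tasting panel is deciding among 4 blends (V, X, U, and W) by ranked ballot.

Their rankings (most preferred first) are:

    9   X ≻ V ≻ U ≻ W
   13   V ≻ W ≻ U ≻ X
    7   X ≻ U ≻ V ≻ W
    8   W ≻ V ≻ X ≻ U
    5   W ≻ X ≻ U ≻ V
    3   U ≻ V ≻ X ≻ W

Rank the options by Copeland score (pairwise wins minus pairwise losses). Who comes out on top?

V

Pairwise results:
  V vs X: V wins 24–21.
  V vs U: V wins 30–15.
  V vs W: V wins 32–13.
  X vs U: X wins 29–16.
  X vs W: W wins 26–19.
  U vs W: W wins 26–19.
Copeland scores (wins − losses):
  V: 3 − 0 = 3
  X: 1 − 2 = -1
  U: 0 − 3 = -3
  W: 2 − 1 = 1
V has the best Copeland score.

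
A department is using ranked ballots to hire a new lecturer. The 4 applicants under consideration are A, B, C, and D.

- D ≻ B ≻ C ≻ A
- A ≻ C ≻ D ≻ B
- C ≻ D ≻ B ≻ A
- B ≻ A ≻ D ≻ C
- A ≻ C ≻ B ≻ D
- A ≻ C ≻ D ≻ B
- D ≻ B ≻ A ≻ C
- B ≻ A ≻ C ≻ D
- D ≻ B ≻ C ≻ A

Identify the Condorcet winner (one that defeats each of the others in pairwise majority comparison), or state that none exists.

None — there is no Condorcet winner

Head-to-head results (9 voters total):
A vs B: B wins 6–3.
A vs C: A wins 6–3.
A vs D: A wins 5–4.
B vs C: B wins 5–4.
B vs D: D wins 6–3.
C vs D: C wins 5–4.
No candidate beats all others: A beats D beats B beats A, a majority cycle.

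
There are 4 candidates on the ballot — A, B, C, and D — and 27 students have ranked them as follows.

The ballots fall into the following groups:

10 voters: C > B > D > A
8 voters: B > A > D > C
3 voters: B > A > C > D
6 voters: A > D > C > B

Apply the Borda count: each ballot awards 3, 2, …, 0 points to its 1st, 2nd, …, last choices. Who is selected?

B

Borda scores:
  A: 10·0 + 8·2 + 3·2 + 6·3 = 40
  B: 10·2 + 8·3 + 3·3 + 6·0 = 53
  C: 10·3 + 8·0 + 3·1 + 6·1 = 39
  D: 10·1 + 8·1 + 3·0 + 6·2 = 30
B has the highest total.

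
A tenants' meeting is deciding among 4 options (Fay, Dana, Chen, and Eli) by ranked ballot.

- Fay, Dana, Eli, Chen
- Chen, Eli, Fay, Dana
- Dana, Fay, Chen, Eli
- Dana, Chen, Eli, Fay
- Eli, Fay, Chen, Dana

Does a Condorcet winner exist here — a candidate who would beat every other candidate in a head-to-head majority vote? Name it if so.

None — there is no Condorcet winner

Head-to-head results (5 voters total):
Fay vs Dana: Fay wins 3–2.
Fay vs Chen: Fay wins 3–2.
Fay vs Eli: Eli wins 3–2.
Dana vs Chen: Dana wins 3–2.
Dana vs Eli: Dana wins 3–2.
Chen vs Eli: Chen wins 3–2.
No candidate beats all others: Fay beats Dana beats Eli beats Fay, a majority cycle.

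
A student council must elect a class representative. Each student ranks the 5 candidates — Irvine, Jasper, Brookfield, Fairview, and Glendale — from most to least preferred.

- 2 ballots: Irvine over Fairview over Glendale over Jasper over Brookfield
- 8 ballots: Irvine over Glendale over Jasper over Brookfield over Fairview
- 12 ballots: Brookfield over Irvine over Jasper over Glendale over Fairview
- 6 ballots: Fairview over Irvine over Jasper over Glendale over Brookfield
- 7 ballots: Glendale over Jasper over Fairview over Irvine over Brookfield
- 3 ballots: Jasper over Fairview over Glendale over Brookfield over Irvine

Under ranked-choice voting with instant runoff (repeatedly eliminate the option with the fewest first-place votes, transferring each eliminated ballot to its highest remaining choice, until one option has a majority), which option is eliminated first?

Round 1: Brookfield 12, Irvine 10, Glendale 7, Fairview 6, Jasper 3. Jasper has the fewest and is eliminated.
Round 2: Brookfield 12, Irvine 10, Fairview 9, Glendale 7. Glendale has the fewest and is eliminated.
Round 3: Fairview 16, Brookfield 12, Irvine 10. Irvine has the fewest and is eliminated.
Round 4: Brookfield 20, Fairview 18. Brookfield has a majority.

Jasper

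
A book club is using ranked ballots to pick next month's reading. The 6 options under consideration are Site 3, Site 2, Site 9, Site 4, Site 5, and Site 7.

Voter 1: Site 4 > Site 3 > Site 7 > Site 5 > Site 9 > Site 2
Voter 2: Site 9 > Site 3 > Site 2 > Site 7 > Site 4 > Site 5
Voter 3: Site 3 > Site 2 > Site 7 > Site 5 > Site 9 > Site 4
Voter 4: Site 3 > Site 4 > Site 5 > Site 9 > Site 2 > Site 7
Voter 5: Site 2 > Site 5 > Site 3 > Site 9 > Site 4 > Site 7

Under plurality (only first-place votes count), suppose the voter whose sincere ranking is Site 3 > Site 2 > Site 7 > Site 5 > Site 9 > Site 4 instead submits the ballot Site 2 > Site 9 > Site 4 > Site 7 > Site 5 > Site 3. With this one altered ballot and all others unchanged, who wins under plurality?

Site 2

First-place totals with the altered ballot: Site 3 1, Site 2 2, Site 9 1, Site 4 1, Site 5 0, Site 7 0.
The switch changes the winner from Site 3 to Site 2.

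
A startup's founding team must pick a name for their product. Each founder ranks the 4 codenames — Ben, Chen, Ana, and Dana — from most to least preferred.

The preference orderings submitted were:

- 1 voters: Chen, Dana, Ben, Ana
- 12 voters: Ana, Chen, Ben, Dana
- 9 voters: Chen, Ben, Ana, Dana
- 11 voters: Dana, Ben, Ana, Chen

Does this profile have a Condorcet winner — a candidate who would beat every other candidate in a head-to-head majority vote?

No

Head-to-head results (33 voters total):
Ben vs Chen: Chen wins 22–11.
Ben vs Ana: Ben wins 21–12.
Ben vs Dana: Ben wins 21–12.
Chen vs Ana: Ana wins 23–10.
Chen vs Dana: Chen wins 22–11.
Ana vs Dana: Ana wins 21–12.
No candidate beats all others: Ben beats Ana beats Chen beats Ben, a majority cycle.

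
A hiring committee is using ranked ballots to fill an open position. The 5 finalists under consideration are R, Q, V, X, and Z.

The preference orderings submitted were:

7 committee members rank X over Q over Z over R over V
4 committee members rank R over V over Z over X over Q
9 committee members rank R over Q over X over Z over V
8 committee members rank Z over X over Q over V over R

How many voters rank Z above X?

12

Ballots ranking Z above X: 4+8 = 12.
Ballots ranking X above Z: 7+9 = 16.
So 12 of 28 voters prefer Z to X.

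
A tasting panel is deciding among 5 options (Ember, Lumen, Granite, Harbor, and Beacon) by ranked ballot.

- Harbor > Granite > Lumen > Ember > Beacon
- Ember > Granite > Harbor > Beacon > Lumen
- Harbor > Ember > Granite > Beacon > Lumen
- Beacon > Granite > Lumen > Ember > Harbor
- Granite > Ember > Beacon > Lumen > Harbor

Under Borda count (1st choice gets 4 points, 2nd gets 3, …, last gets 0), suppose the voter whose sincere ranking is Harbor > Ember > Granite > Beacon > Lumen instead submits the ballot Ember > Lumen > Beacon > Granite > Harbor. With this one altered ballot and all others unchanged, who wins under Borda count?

Granite

Borda totals with the altered ballot: Ember 13, Lumen 8, Granite 14, Harbor 6, Beacon 9.
The winner is unchanged: still Granite.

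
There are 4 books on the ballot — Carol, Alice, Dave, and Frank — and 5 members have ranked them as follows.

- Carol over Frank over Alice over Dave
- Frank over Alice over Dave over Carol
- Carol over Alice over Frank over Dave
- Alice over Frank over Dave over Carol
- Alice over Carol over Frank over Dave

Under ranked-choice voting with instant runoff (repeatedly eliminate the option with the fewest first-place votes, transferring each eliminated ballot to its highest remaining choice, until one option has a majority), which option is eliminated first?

Round 1: Carol 2, Alice 2, Frank 1, Dave 0. Dave has the fewest and is eliminated.
Round 2: Carol 2, Alice 2, Frank 1. Frank has the fewest and is eliminated.
Round 3: Alice 3, Carol 2. Alice has a majority.

Dave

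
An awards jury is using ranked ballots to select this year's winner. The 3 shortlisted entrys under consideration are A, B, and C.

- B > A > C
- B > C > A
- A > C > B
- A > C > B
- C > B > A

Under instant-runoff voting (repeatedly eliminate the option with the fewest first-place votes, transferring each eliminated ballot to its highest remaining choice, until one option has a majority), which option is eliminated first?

C

Round 1: A 2, B 2, C 1. C has the fewest and is eliminated.
Round 2: B 3, A 2. B has a majority.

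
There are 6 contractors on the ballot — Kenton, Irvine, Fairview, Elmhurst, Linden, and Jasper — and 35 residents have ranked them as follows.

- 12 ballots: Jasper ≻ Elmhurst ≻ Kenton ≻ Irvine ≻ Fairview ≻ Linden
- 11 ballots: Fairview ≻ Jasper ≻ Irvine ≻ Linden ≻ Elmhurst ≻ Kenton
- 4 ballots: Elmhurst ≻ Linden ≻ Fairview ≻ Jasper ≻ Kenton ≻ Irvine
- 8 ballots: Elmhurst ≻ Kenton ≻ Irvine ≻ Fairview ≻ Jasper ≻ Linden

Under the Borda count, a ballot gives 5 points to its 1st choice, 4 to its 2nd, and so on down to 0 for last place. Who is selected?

Jasper

Borda scores:
  Kenton: 12·3 + 11·0 + 4·1 + 8·4 = 72
  Irvine: 12·2 + 11·3 + 4·0 + 8·3 = 81
  Fairview: 12·1 + 11·5 + 4·3 + 8·2 = 95
  Elmhurst: 12·4 + 11·1 + 4·5 + 8·5 = 119
  Linden: 12·0 + 11·2 + 4·4 + 8·0 = 38
  Jasper: 12·5 + 11·4 + 4·2 + 8·1 = 120
Jasper has the highest total.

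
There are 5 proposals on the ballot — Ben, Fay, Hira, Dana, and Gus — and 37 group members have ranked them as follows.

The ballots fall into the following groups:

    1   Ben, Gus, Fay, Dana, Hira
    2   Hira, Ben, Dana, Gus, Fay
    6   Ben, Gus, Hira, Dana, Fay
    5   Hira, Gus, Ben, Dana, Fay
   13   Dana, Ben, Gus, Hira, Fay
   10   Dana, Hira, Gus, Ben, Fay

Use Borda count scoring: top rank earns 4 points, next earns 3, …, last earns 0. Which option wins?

Dana

Borda scores:
  Ben: 4 + 2·3 + 6·4 + 5·2 + 13·3 + 10·1 = 93
  Fay: 2 + 2·0 + 6·0 + 5·0 + 13·0 + 10·0 = 2
  Hira: 0 + 2·4 + 6·2 + 5·4 + 13·1 + 10·3 = 83
  Dana: 1 + 2·2 + 6·1 + 5·1 + 13·4 + 10·4 = 108
  Gus: 3 + 2·1 + 6·3 + 5·3 + 13·2 + 10·2 = 84
Dana has the highest total.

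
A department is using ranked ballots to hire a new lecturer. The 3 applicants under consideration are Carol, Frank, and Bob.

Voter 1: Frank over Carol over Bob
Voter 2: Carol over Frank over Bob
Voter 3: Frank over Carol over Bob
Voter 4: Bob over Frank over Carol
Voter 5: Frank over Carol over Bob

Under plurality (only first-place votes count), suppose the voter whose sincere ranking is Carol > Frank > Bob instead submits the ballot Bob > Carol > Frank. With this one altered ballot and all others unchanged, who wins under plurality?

Frank

First-place totals with the altered ballot: Carol 0, Frank 3, Bob 2.
The winner is unchanged: still Frank.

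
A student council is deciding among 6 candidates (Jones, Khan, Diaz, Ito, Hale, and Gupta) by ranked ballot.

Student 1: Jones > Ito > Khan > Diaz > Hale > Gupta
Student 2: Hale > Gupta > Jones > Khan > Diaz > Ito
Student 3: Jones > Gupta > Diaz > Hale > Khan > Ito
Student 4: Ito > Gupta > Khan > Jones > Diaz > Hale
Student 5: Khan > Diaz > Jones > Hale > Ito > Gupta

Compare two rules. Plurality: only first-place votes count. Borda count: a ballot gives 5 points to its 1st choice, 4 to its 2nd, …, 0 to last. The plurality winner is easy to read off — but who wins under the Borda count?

Jones

Plurality first-place counts: Jones 2, Khan 1, Diaz 0, Ito 1, Hale 1, Gupta 0 → Jones.
Borda totals: Jones 18, Khan 14, Diaz 11, Ito 10, Hale 10, Gupta 12 → Jones.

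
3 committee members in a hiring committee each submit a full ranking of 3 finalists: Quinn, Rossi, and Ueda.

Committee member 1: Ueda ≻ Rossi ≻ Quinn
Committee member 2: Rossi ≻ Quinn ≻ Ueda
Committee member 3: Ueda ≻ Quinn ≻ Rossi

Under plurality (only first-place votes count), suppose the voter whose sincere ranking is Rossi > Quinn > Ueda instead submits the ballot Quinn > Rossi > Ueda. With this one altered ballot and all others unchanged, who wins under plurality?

Ueda

First-place totals with the altered ballot: Quinn 1, Rossi 0, Ueda 2.
The winner is unchanged: still Ueda.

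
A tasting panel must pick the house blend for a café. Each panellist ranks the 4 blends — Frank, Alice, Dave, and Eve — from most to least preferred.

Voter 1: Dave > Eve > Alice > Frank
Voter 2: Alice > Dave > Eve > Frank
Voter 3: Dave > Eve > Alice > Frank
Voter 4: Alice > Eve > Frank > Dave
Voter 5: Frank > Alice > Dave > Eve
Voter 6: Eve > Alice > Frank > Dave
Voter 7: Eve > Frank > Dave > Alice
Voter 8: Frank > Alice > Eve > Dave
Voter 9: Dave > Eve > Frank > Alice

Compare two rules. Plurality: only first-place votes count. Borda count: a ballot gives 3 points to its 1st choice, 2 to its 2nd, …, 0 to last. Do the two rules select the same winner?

Plurality first-place counts: Frank 2, Alice 2, Dave 3, Eve 2 → Dave.
Borda totals: Frank 11, Alice 14, Dave 13, Eve 16 → Eve.
The two rules disagree: plurality picks Dave, Borda picks Eve.

No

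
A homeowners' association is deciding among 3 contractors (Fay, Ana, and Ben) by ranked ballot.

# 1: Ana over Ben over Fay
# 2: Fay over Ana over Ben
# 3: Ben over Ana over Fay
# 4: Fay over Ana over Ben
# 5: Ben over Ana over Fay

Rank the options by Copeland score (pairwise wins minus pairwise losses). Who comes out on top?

Pairwise results:
  Fay vs Ana: Ana wins 3–2.
  Fay vs Ben: Ben wins 3–2.
  Ana vs Ben: Ana wins 3–2.
Copeland scores (wins − losses):
  Fay: 0 − 2 = -2
  Ana: 2 − 0 = 2
  Ben: 1 − 1 = 0
Ana has the best Copeland score.

Ana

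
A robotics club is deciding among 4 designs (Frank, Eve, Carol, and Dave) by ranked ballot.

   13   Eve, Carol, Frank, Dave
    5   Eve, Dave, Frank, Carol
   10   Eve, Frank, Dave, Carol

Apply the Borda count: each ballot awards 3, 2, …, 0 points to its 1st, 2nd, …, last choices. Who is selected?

Eve

Borda scores:
  Frank: 13·1 + 5·1 + 10·2 = 38
  Eve: 13·3 + 5·3 + 10·3 = 84
  Carol: 13·2 + 5·0 + 10·0 = 26
  Dave: 13·0 + 5·2 + 10·1 = 20
Eve has the highest total.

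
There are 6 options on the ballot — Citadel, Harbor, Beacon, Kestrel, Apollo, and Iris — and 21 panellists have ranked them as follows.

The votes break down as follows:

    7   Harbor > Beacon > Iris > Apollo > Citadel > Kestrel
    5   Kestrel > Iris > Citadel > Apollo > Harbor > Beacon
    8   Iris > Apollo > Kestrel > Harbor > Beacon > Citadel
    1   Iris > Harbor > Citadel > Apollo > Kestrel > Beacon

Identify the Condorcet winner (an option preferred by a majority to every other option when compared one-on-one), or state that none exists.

Head-to-head results (21 voters total):
Citadel vs Harbor: Harbor wins 16–5.
Citadel vs Beacon: Beacon wins 15–6.
Citadel vs Kestrel: Kestrel wins 13–8.
Citadel vs Apollo: Apollo wins 15–6.
Citadel vs Iris: Iris wins 21–0.
Harbor vs Beacon: Harbor wins 21–0.
Harbor vs Kestrel: Kestrel wins 13–8.
Harbor vs Apollo: Apollo wins 13–8.
Harbor vs Iris: Iris wins 14–7.
Beacon vs Kestrel: Kestrel wins 14–7.
Beacon vs Apollo: Apollo wins 14–7.
Beacon vs Iris: Iris wins 14–7.
Kestrel vs Apollo: Apollo wins 16–5.
Kestrel vs Iris: Iris wins 16–5.
Apollo vs Iris: Iris wins 21–0.
Iris beats each rival — Citadel (21–0), Harbor (14–7), Beacon (14–7), Kestrel (16–5), Apollo (21–0) — so Iris is the Condorcet winner.

Iris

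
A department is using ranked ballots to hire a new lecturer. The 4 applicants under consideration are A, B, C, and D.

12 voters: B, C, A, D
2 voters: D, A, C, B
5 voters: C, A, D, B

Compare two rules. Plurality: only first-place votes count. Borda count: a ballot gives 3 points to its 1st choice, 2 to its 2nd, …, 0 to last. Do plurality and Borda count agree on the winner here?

No

Plurality first-place counts: A 0, B 12, C 5, D 2 → B.
Borda totals: A 26, B 36, C 41, D 11 → C.
The two rules disagree: plurality picks B, Borda picks C.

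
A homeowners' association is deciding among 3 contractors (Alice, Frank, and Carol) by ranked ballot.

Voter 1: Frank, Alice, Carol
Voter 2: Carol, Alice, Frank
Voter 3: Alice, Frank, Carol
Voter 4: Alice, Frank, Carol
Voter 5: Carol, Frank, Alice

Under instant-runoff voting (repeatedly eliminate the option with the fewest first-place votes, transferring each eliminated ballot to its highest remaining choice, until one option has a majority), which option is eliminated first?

Frank

Round 1: Alice 2, Carol 2, Frank 1. Frank has the fewest and is eliminated.
Round 2: Alice 3, Carol 2. Alice has a majority.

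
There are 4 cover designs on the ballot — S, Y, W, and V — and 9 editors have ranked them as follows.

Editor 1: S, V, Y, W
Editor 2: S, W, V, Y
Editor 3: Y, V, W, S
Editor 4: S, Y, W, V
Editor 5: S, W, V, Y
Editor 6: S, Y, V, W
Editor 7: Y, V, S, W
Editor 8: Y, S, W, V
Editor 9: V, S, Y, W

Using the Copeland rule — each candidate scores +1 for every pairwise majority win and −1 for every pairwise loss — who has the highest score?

Pairwise results:
  S vs Y: S wins 6–3.
  S vs W: S wins 8–1.
  S vs V: S wins 6–3.
  Y vs W: Y wins 7–2.
  Y vs V: Y wins 5–4.
  W vs V: V wins 5–4.
Copeland scores (wins − losses):
  S: 3 − 0 = 3
  Y: 2 − 1 = 1
  W: 0 − 3 = -3
  V: 1 − 2 = -1
S has the best Copeland score.

S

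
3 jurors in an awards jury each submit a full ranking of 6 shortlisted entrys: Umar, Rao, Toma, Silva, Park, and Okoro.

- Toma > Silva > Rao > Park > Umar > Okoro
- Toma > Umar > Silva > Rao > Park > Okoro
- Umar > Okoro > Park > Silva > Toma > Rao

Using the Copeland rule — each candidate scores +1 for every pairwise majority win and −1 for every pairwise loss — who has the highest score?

Pairwise results:
  Umar vs Rao: Umar wins 2–1.
  Umar vs Toma: Toma wins 2–1.
  Umar vs Silva: Umar wins 2–1.
  Umar vs Park: Umar wins 2–1.
  Umar vs Okoro: Umar wins 3–0.
  Rao vs Toma: Toma wins 3–0.
  Rao vs Silva: Silva wins 3–0.
  Rao vs Park: Rao wins 2–1.
  Rao vs Okoro: Rao wins 2–1.
  Toma vs Silva: Toma wins 2–1.
  Toma vs Park: Toma wins 2–1.
  Toma vs Okoro: Toma wins 2–1.
  Silva vs Park: Silva wins 2–1.
  Silva vs Okoro: Silva wins 2–1.
  Park vs Okoro: Park wins 2–1.
Copeland scores (wins − losses):
  Umar: 4 − 1 = 3
  Rao: 2 − 3 = -1
  Toma: 5 − 0 = 5
  Silva: 3 − 2 = 1
  Park: 1 − 4 = -3
  Okoro: 0 − 5 = -5
Toma has the best Copeland score.

Toma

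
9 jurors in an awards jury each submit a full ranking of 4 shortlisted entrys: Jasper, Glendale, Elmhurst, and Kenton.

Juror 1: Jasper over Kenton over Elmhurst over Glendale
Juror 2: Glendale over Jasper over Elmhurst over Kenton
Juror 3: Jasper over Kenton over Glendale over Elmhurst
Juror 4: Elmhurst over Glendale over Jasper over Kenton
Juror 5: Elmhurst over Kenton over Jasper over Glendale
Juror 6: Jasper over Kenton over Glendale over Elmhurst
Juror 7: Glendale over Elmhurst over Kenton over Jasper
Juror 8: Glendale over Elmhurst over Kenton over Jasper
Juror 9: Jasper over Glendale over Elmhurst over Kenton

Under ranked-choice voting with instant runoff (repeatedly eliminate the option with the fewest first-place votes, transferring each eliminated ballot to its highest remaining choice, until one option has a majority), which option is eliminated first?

Round 1: Jasper 4, Glendale 3, Elmhurst 2, Kenton 0. Kenton has the fewest and is eliminated.
Round 2: Jasper 4, Glendale 3, Elmhurst 2. Elmhurst has the fewest and is eliminated.
Round 3: Jasper 5, Glendale 4. Jasper has a majority.

Kenton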